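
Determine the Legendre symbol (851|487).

1

(851|487)
  = (364|487)    [851 ≡ 364 mod 487]
  = (91|487)    [487 ≡ 7 mod 8 ⇒ (2|487)^2 = +1]
  = -(487|91)    [QR: both ≡ 3 mod 4, sign flips]
  = -(32|91)    [487 ≡ 32 mod 91]
  = (1|91)    [91 ≡ 3 mod 8 ⇒ (2|91)^5 = -1]
  = 1    [(1|91) = 1]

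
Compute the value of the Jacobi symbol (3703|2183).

Reduce the numerator: 3703 ≡ 1520 (mod 2183), so (3703|2183) = (1520|2183).
Factor out 2: 1520 = 2^4·95. Since 2183 ≡ 7 (mod 8), (2|2183) = +1, and (2|2183)^4 = +1. Now have (95|2183).
Both 95 ≡ 3 and 2183 ≡ 3 (mod 4), so reciprocity gives (95|2183) = -(2183|95). Reduce: 2183 ≡ 93 (mod 95). Now have -(93|95).
93 ≡ 1 (mod 4), so quadratic reciprocity gives (93|95) = (95|93). Reduce: 95 ≡ 2 (mod 93). Now have -(2|93).
Factor out 2: 2 = 2. Since 93 ≡ 5 (mod 8), (2|93) = -1. Now have (1|93).
(1|93) = 1. Collecting the sign factors: 1.

1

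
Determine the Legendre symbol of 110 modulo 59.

1

(110/59)
  = (51/59)    [110 ≡ 51 mod 59]
  = -(59/51)    [QR: both ≡ 3 mod 4, sign flips]
  = -(8/51)    [59 ≡ 8 mod 51]
  = (1/51)    [51 ≡ 3 mod 8 ⇒ (2/51)^3 = -1]
  = 1    [(1/51) = 1]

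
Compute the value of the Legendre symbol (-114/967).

-1

(-114/967)
  = (853/967)    [-114 ≡ 853 mod 967]
  = (967/853)    [QR: 853 ≡ 1 mod 4, sign kept]
  = (114/853)    [967 ≡ 114 mod 853]
  = -(57/853)    [853 ≡ 5 mod 8 ⇒ (2/853) = -1]
  = -(853/57)    [QR: 57 ≡ 1 mod 4, sign kept]
  = -(55/57)    [853 ≡ 55 mod 57]
  = -(57/55)    [QR: 57 ≡ 1 mod 4, sign kept]
  = -(2/55)    [57 ≡ 2 mod 55]
  = -(1/55)    [55 ≡ 7 mod 8 ⇒ (2/55) = +1]
  = -1    [(1/55) = 1]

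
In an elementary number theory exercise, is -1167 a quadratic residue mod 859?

(-1167/859)
  = -(1167/859)    [859 ≡ 3 mod 4 ⇒ (-1/859) = -1]
  = -(308/859)    [1167 ≡ 308 mod 859]
  = -(77/859)    [859 ≡ 3 mod 8 ⇒ (2/859)^2 = +1]
  = -(859/77)    [QR: 77 ≡ 1 mod 4, sign kept]
  = -(12/77)    [859 ≡ 12 mod 77]
  = -(3/77)    [77 ≡ 5 mod 8 ⇒ (2/77)^2 = +1]
  = -(77/3)    [QR: 77 ≡ 1 mod 4, sign kept]
  = -(2/3)    [77 ≡ 2 mod 3]
  = (1/3)    [3 ≡ 3 mod 8 ⇒ (2/3) = -1]
  = 1    [(1/3) = 1]
The Legendre symbol is 1, so x^2 ≡ -1167 (mod 859) has solution.

yes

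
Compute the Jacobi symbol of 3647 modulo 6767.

(3647|6767)
  = -(6767|3647)    [QR: both ≡ 3 mod 4, sign flips]
  = -(3120|3647)    [6767 ≡ 3120 mod 3647]
  = -(195|3647)    [3647 ≡ 7 mod 8 ⇒ (2|3647)^4 = +1]
  = (3647|195)    [QR: both ≡ 3 mod 4, sign flips]
  = (137|195)    [3647 ≡ 137 mod 195]
  = (195|137)    [QR: 137 ≡ 1 mod 4, sign kept]
  = (58|137)    [195 ≡ 58 mod 137]
  = (29|137)    [137 ≡ 1 mod 8 ⇒ (2|137) = +1]
  = (137|29)    [QR: 29 ≡ 1 mod 4, sign kept]
  = (21|29)    [137 ≡ 21 mod 29]
  = (29|21)    [QR: 21 ≡ 1 mod 4, sign kept]
  = (8|21)    [29 ≡ 8 mod 21]
  = -(1|21)    [21 ≡ 5 mod 8 ⇒ (2|21)^3 = -1]
  = -1    [(1|21) = 1]

-1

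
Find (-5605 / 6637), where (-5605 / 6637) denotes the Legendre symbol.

-1

Reduce the numerator: -5605 ≡ 1032 (mod 6637), so (-5605 / 6637) = (1032 / 6637).
Factor out 2: 1032 = 2^3·129. Since 6637 ≡ 5 (mod 8), (2 / 6637) = -1, and (2 / 6637)^3 = -1. Now have -(129 / 6637).
129 ≡ 1 (mod 4), so quadratic reciprocity gives (129 / 6637) = (6637 / 129). Reduce: 6637 ≡ 58 (mod 129). Now have -(58 / 129).
Factor out 2: 58 = 2·29. Since 129 ≡ 1 (mod 8), (2 / 129) = +1. Now have -(29 / 129).
29 ≡ 1 (mod 4), so quadratic reciprocity gives (29 / 129) = (129 / 29). Reduce: 129 ≡ 13 (mod 29). Now have -(13 / 29).
13 ≡ 1 (mod 4), so quadratic reciprocity gives (13 / 29) = (29 / 13). Reduce: 29 ≡ 3 (mod 13). Now have -(3 / 13).
13 ≡ 1 (mod 4), so quadratic reciprocity gives (3 / 13) = (13 / 3). Reduce: 13 ≡ 1 (mod 3). Now have -(1 / 3).
(1 / 3) = 1. Collecting the sign factors: -1.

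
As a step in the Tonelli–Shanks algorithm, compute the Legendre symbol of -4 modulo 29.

1

Reduce the numerator: -4 ≡ 25 (mod 29), so (-4|29) = (25|29).
25 ≡ 1 (mod 4), so quadratic reciprocity gives (25|29) = (29|25). Reduce: 29 ≡ 4 (mod 25). Now have (4|25).
Factor out 2: 4 = 2^2. Since 25 ≡ 1 (mod 8), (2|25) = +1, and (2|25)^2 = +1. Now have (1|25).
(1|25) = 1. Collecting the sign factors: 1.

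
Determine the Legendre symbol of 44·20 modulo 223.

By multiplicativity, (44·20/223) = (44/223)·(20/223).
First factor (44/223):
Factor out 2: 44 = 2^2·11. Since 223 ≡ 7 (mod 8), (2/223) = +1, and (2/223)^2 = +1. Now have (11/223).
Both 11 ≡ 3 and 223 ≡ 3 (mod 4), so reciprocity gives (11/223) = -(223/11). Reduce: 223 ≡ 3 (mod 11). Now have -(3/11).
Both 3 ≡ 3 and 11 ≡ 3 (mod 4), so reciprocity gives (3/11) = -(11/3). Reduce: 11 ≡ 2 (mod 3). Now have (2/3).
Factor out 2: 2 = 2. Since 3 ≡ 3 (mod 8), (2/3) = -1. Now have -(1/3).
(1/3) = 1. Collecting the sign factors: -1.
Second factor (20/223):
Factor out 2: 20 = 2^2·5. Since 223 ≡ 7 (mod 8), (2/223) = +1, and (2/223)^2 = +1. Now have (5/223).
5 ≡ 1 (mod 4), so quadratic reciprocity gives (5/223) = (223/5). Reduce: 223 ≡ 3 (mod 5). Now have (3/5).
5 ≡ 1 (mod 4), so quadratic reciprocity gives (3/5) = (5/3). Reduce: 5 ≡ 2 (mod 3). Now have (2/3).
Factor out 2: 2 = 2. Since 3 ≡ 3 (mod 8), (2/3) = -1. Now have -(1/3).
(1/3) = 1. Collecting the sign factors: -1.
Product: (-1)·(-1) = 1.

1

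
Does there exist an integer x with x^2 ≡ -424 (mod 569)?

Reduce the numerator: -424 ≡ 145 (mod 569), so (-424|569) = (145|569).
145 ≡ 1 (mod 4), so quadratic reciprocity gives (145|569) = (569|145). Reduce: 569 ≡ 134 (mod 145). Now have (134|145).
Factor out 2: 134 = 2·67. Since 145 ≡ 1 (mod 8), (2|145) = +1. Now have (67|145).
145 ≡ 1 (mod 4), so quadratic reciprocity gives (67|145) = (145|67). Reduce: 145 ≡ 11 (mod 67). Now have (11|67).
Both 11 ≡ 3 and 67 ≡ 3 (mod 4), so reciprocity gives (11|67) = -(67|11). Reduce: 67 ≡ 1 (mod 11). Now have -(1|11).
(1|11) = 1. Collecting the sign factors: -1.
The Legendre symbol is -1, so x^2 ≡ -424 (mod 569) has no solution.

no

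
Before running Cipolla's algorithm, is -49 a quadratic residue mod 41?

yes

(-49/41)
  = (33/41)    [-49 ≡ 33 mod 41]
  = (41/33)    [QR: 33 ≡ 1 mod 4, sign kept]
  = (8/33)    [41 ≡ 8 mod 33]
  = (1/33)    [33 ≡ 1 mod 8 ⇒ (2/33)^3 = +1]
  = 1    [(1/33) = 1]
(-49/41) = 1, and 41 is prime, so -49 is a quadratic residue mod 41.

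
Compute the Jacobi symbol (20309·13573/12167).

0

By multiplicativity, (20309·13573/12167) = (20309/12167)·(13573/12167).
First factor (20309/12167):
(20309/12167)
  = (8142/12167)    [20309 ≡ 8142 mod 12167]
  = (4071/12167)    [12167 ≡ 7 mod 8 ⇒ (2/12167) = +1]
  = -(12167/4071)    [QR: both ≡ 3 mod 4, sign flips]
  = -(4025/4071)    [12167 ≡ 4025 mod 4071]
  = -(4071/4025)    [QR: 4025 ≡ 1 mod 4, sign kept]
  = -(46/4025)    [4071 ≡ 46 mod 4025]
  = -(23/4025)    [4025 ≡ 1 mod 8 ⇒ (2/4025) = +1]
  = -(4025/23)    [QR: 4025 ≡ 1 mod 4, sign kept]
  = -(0/23)    [4025 ≡ 0 mod 23]
  = 0    [numerator 0, gcd > 1]
Second factor (13573/12167):
(13573/12167)
  = (1406/12167)    [13573 ≡ 1406 mod 12167]
  = (703/12167)    [12167 ≡ 7 mod 8 ⇒ (2/12167) = +1]
  = -(12167/703)    [QR: both ≡ 3 mod 4, sign flips]
  = -(216/703)    [12167 ≡ 216 mod 703]
  = -(27/703)    [703 ≡ 7 mod 8 ⇒ (2/703)^3 = +1]
  = (703/27)    [QR: both ≡ 3 mod 4, sign flips]
  = (1/27)    [703 ≡ 1 mod 27]
  = 1    [(1/27) = 1]
Product: (0)·(1) = 0.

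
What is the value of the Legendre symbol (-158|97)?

Reduce the numerator: -158 ≡ 36 (mod 97), so (-158|97) = (36|97).
Factor out 2: 36 = 2^2·9. Since 97 ≡ 1 (mod 8), (2|97) = +1, and (2|97)^2 = +1. Now have (9|97).
9 ≡ 1 (mod 4), so quadratic reciprocity gives (9|97) = (97|9). Reduce: 97 ≡ 7 (mod 9). Now have (7|9).
9 ≡ 1 (mod 4), so quadratic reciprocity gives (7|9) = (9|7). Reduce: 9 ≡ 2 (mod 7). Now have (2|7).
Factor out 2: 2 = 2. Since 7 ≡ 7 (mod 8), (2|7) = +1. Now have (1|7).
(1|7) = 1. Collecting the sign factors: 1.

1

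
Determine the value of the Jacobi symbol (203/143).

Reduce the numerator: 203 ≡ 60 (mod 143), so (203/143) = (60/143).
Factor out 2: 60 = 2^2·15. Since 143 ≡ 7 (mod 8), (2/143) = +1, and (2/143)^2 = +1. Now have (15/143).
Both 15 ≡ 3 and 143 ≡ 3 (mod 4), so reciprocity gives (15/143) = -(143/15). Reduce: 143 ≡ 8 (mod 15). Now have -(8/15).
Factor out 2: 8 = 2^3. Since 15 ≡ 7 (mod 8), (2/15) = +1, and (2/15)^3 = +1. Now have -(1/15).
(1/15) = 1. Collecting the sign factors: -1.

-1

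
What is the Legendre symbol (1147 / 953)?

-1

Reduce the numerator: 1147 ≡ 194 (mod 953), so (1147 / 953) = (194 / 953).
Factor out 2: 194 = 2·97. Since 953 ≡ 1 (mod 8), (2 / 953) = +1. Now have (97 / 953).
97 ≡ 1 (mod 4), so quadratic reciprocity gives (97 / 953) = (953 / 97). Reduce: 953 ≡ 80 (mod 97). Now have (80 / 97).
Factor out 2: 80 = 2^4·5. Since 97 ≡ 1 (mod 8), (2 / 97) = +1, and (2 / 97)^4 = +1. Now have (5 / 97).
5 ≡ 1 (mod 4), so quadratic reciprocity gives (5 / 97) = (97 / 5). Reduce: 97 ≡ 2 (mod 5). Now have (2 / 5).
Factor out 2: 2 = 2. Since 5 ≡ 5 (mod 8), (2 / 5) = -1. Now have -(1 / 5).
(1 / 5) = 1. Collecting the sign factors: -1.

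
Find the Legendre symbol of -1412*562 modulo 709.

By multiplicativity, (-1412·562|709) = (-1412|709)·(562|709).
First factor (-1412|709):
(-1412|709)
  = (6|709)    [-1412 ≡ 6 mod 709]
  = -(3|709)    [709 ≡ 5 mod 8 ⇒ (2|709) = -1]
  = -(709|3)    [QR: 709 ≡ 1 mod 4, sign kept]
  = -(1|3)    [709 ≡ 1 mod 3]
  = -1    [(1|3) = 1]
Second factor (562|709):
(562|709)
  = -(281|709)    [709 ≡ 5 mod 8 ⇒ (2|709) = -1]
  = -(709|281)    [QR: 281 ≡ 1 mod 4, sign kept]
  = -(147|281)    [709 ≡ 147 mod 281]
  = -(281|147)    [QR: 281 ≡ 1 mod 4, sign kept]
  = -(134|147)    [281 ≡ 134 mod 147]
  = (67|147)    [147 ≡ 3 mod 8 ⇒ (2|147) = -1]
  = -(147|67)    [QR: both ≡ 3 mod 4, sign flips]
  = -(13|67)    [147 ≡ 13 mod 67]
  = -(67|13)    [QR: 13 ≡ 1 mod 4, sign kept]
  = -(2|13)    [67 ≡ 2 mod 13]
  = (1|13)    [13 ≡ 5 mod 8 ⇒ (2|13) = -1]
  = 1    [(1|13) = 1]
Product: (-1)·(1) = -1.

-1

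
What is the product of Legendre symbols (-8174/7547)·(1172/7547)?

By multiplicativity, (-8174·1172/7547) = (-8174/7547)·(1172/7547).
First factor (-8174/7547):
(-8174/7547)
  = -(8174/7547)    [7547 ≡ 3 mod 4 ⇒ (-1/7547) = -1]
  = -(627/7547)    [8174 ≡ 627 mod 7547]
  = (7547/627)    [QR: both ≡ 3 mod 4, sign flips]
  = (23/627)    [7547 ≡ 23 mod 627]
  = -(627/23)    [QR: both ≡ 3 mod 4, sign flips]
  = -(6/23)    [627 ≡ 6 mod 23]
  = -(3/23)    [23 ≡ 7 mod 8 ⇒ (2/23) = +1]
  = (23/3)    [QR: both ≡ 3 mod 4, sign flips]
  = (2/3)    [23 ≡ 2 mod 3]
  = -(1/3)    [3 ≡ 3 mod 8 ⇒ (2/3) = -1]
  = -1    [(1/3) = 1]
Second factor (1172/7547):
(1172/7547)
  = (293/7547)    [7547 ≡ 3 mod 8 ⇒ (2/7547)^2 = +1]
  = (7547/293)    [QR: 293 ≡ 1 mod 4, sign kept]
  = (222/293)    [7547 ≡ 222 mod 293]
  = -(111/293)    [293 ≡ 5 mod 8 ⇒ (2/293) = -1]
  = -(293/111)    [QR: 293 ≡ 1 mod 4, sign kept]
  = -(71/111)    [293 ≡ 71 mod 111]
  = (111/71)    [QR: both ≡ 3 mod 4, sign flips]
  = (40/71)    [111 ≡ 40 mod 71]
  = (5/71)    [71 ≡ 7 mod 8 ⇒ (2/71)^3 = +1]
  = (71/5)    [QR: 5 ≡ 1 mod 4, sign kept]
  = (1/5)    [71 ≡ 1 mod 5]
  = 1    [(1/5) = 1]
Product: (-1)·(1) = -1.

-1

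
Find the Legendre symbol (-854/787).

-1

Pull out -1: (-854/787) = (-1/787)·(854/787). Since 787 ≡ 3 (mod 4), (-1/787) = -1. Now have -(854/787).
Reduce the numerator: 854 ≡ 67 (mod 787), so (854/787) = (67/787).
Both 67 ≡ 3 and 787 ≡ 3 (mod 4), so reciprocity gives (67/787) = -(787/67). Reduce: 787 ≡ 50 (mod 67). Now have (50/67).
Factor out 2: 50 = 2·25. Since 67 ≡ 3 (mod 8), (2/67) = -1. Now have -(25/67).
25 ≡ 1 (mod 4), so quadratic reciprocity gives (25/67) = (67/25). Reduce: 67 ≡ 17 (mod 25). Now have -(17/25).
17 ≡ 1 (mod 4), so quadratic reciprocity gives (17/25) = (25/17). Reduce: 25 ≡ 8 (mod 17). Now have -(8/17).
Factor out 2: 8 = 2^3. Since 17 ≡ 1 (mod 8), (2/17) = +1, and (2/17)^3 = +1. Now have -(1/17).
(1/17) = 1. Collecting the sign factors: -1.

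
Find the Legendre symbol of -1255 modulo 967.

Reduce the numerator: -1255 ≡ 679 (mod 967), so (-1255/967) = (679/967).
Both 679 ≡ 3 and 967 ≡ 3 (mod 4), so reciprocity gives (679/967) = -(967/679). Reduce: 967 ≡ 288 (mod 679). Now have -(288/679).
Factor out 2: 288 = 2^5·9. Since 679 ≡ 7 (mod 8), (2/679) = +1, and (2/679)^5 = +1. Now have -(9/679).
9 ≡ 1 (mod 4), so quadratic reciprocity gives (9/679) = (679/9). Reduce: 679 ≡ 4 (mod 9). Now have -(4/9).
Factor out 2: 4 = 2^2. Since 9 ≡ 1 (mod 8), (2/9) = +1, and (2/9)^2 = +1. Now have -(1/9).
(1/9) = 1. Collecting the sign factors: -1.

-1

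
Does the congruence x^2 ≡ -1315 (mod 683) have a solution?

(-1315/683)
  = -(1315/683)    [683 ≡ 3 mod 4 ⇒ (-1/683) = -1]
  = -(632/683)    [1315 ≡ 632 mod 683]
  = (79/683)    [683 ≡ 3 mod 8 ⇒ (2/683)^3 = -1]
  = -(683/79)    [QR: both ≡ 3 mod 4, sign flips]
  = -(51/79)    [683 ≡ 51 mod 79]
  = (79/51)    [QR: both ≡ 3 mod 4, sign flips]
  = (28/51)    [79 ≡ 28 mod 51]
  = (7/51)    [51 ≡ 3 mod 8 ⇒ (2/51)^2 = +1]
  = -(51/7)    [QR: both ≡ 3 mod 4, sign flips]
  = -(2/7)    [51 ≡ 2 mod 7]
  = -(1/7)    [7 ≡ 7 mod 8 ⇒ (2/7) = +1]
  = -1    [(1/7) = 1]
The Legendre symbol is -1, so x^2 ≡ -1315 (mod 683) has no solution.

no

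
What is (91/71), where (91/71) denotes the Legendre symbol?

Reduce the numerator: 91 ≡ 20 (mod 71), so (91/71) = (20/71).
Factor out 2: 20 = 2^2·5. Since 71 ≡ 7 (mod 8), (2/71) = +1, and (2/71)^2 = +1. Now have (5/71).
5 ≡ 1 (mod 4), so quadratic reciprocity gives (5/71) = (71/5). Reduce: 71 ≡ 1 (mod 5). Now have (1/5).
(1/5) = 1. Collecting the sign factors: 1.

1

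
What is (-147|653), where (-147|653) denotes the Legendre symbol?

Reduce the numerator: -147 ≡ 506 (mod 653), so (-147|653) = (506|653).
Factor out 2: 506 = 2·253. Since 653 ≡ 5 (mod 8), (2|653) = -1. Now have -(253|653).
253 ≡ 1 (mod 4), so quadratic reciprocity gives (253|653) = (653|253). Reduce: 653 ≡ 147 (mod 253). Now have -(147|253).
253 ≡ 1 (mod 4), so quadratic reciprocity gives (147|253) = (253|147). Reduce: 253 ≡ 106 (mod 147). Now have -(106|147).
Factor out 2: 106 = 2·53. Since 147 ≡ 3 (mod 8), (2|147) = -1. Now have (53|147).
53 ≡ 1 (mod 4), so quadratic reciprocity gives (53|147) = (147|53). Reduce: 147 ≡ 41 (mod 53). Now have (41|53).
41 ≡ 1 (mod 4), so quadratic reciprocity gives (41|53) = (53|41). Reduce: 53 ≡ 12 (mod 41). Now have (12|41).
Factor out 2: 12 = 2^2·3. Since 41 ≡ 1 (mod 8), (2|41) = +1, and (2|41)^2 = +1. Now have (3|41).
41 ≡ 1 (mod 4), so quadratic reciprocity gives (3|41) = (41|3). Reduce: 41 ≡ 2 (mod 3). Now have (2|3).
Factor out 2: 2 = 2. Since 3 ≡ 3 (mod 8), (2|3) = -1. Now have -(1|3).
(1|3) = 1. Collecting the sign factors: -1.

-1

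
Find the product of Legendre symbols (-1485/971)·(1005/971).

-1

By multiplicativity, (-1485·1005/971) = (-1485/971)·(1005/971).
First factor (-1485/971):
(-1485/971)
  = (457/971)    [-1485 ≡ 457 mod 971]
  = (971/457)    [QR: 457 ≡ 1 mod 4, sign kept]
  = (57/457)    [971 ≡ 57 mod 457]
  = (457/57)    [QR: 57 ≡ 1 mod 4, sign kept]
  = (1/57)    [457 ≡ 1 mod 57]
  = 1    [(1/57) = 1]
Second factor (1005/971):
(1005/971)
  = (34/971)    [1005 ≡ 34 mod 971]
  = -(17/971)    [971 ≡ 3 mod 8 ⇒ (2/971) = -1]
  = -(971/17)    [QR: 17 ≡ 1 mod 4, sign kept]
  = -(2/17)    [971 ≡ 2 mod 17]
  = -(1/17)    [17 ≡ 1 mod 8 ⇒ (2/17) = +1]
  = -1    [(1/17) = 1]
Product: (1)·(-1) = -1.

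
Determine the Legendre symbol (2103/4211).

1

(2103/4211)
  = -(4211/2103)    [QR: both ≡ 3 mod 4, sign flips]
  = -(5/2103)    [4211 ≡ 5 mod 2103]
  = -(2103/5)    [QR: 5 ≡ 1 mod 4, sign kept]
  = -(3/5)    [2103 ≡ 3 mod 5]
  = -(5/3)    [QR: 5 ≡ 1 mod 4, sign kept]
  = -(2/3)    [5 ≡ 2 mod 3]
  = (1/3)    [3 ≡ 3 mod 8 ⇒ (2/3) = -1]
  = 1    [(1/3) = 1]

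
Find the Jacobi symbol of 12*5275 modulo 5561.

By multiplicativity, (12·5275/5561) = (12/5561)·(5275/5561).
First factor (12/5561):
Factor out 2: 12 = 2^2·3. Since 5561 ≡ 1 (mod 8), (2/5561) = +1, and (2/5561)^2 = +1. Now have (3/5561).
5561 ≡ 1 (mod 4), so quadratic reciprocity gives (3/5561) = (5561/3). Reduce: 5561 ≡ 2 (mod 3). Now have (2/3).
Factor out 2: 2 = 2. Since 3 ≡ 3 (mod 8), (2/3) = -1. Now have -(1/3).
(1/3) = 1. Collecting the sign factors: -1.
Second factor (5275/5561):
5561 ≡ 1 (mod 4), so quadratic reciprocity gives (5275/5561) = (5561/5275). Reduce: 5561 ≡ 286 (mod 5275). Now have (286/5275).
Factor out 2: 286 = 2·143. Since 5275 ≡ 3 (mod 8), (2/5275) = -1. Now have -(143/5275).
Both 143 ≡ 3 and 5275 ≡ 3 (mod 4), so reciprocity gives (143/5275) = -(5275/143). Reduce: 5275 ≡ 127 (mod 143). Now have (127/143).
Both 127 ≡ 3 and 143 ≡ 3 (mod 4), so reciprocity gives (127/143) = -(143/127). Reduce: 143 ≡ 16 (mod 127). Now have -(16/127).
Factor out 2: 16 = 2^4. Since 127 ≡ 7 (mod 8), (2/127) = +1, and (2/127)^4 = +1. Now have -(1/127).
(1/127) = 1. Collecting the sign factors: -1.
Product: (-1)·(-1) = 1.

1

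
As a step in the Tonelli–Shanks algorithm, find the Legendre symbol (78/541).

1

(78/541)
  = -(39/541)    [541 ≡ 5 mod 8 ⇒ (2/541) = -1]
  = -(541/39)    [QR: 541 ≡ 1 mod 4, sign kept]
  = -(34/39)    [541 ≡ 34 mod 39]
  = -(17/39)    [39 ≡ 7 mod 8 ⇒ (2/39) = +1]
  = -(39/17)    [QR: 17 ≡ 1 mod 4, sign kept]
  = -(5/17)    [39 ≡ 5 mod 17]
  = -(17/5)    [QR: 5 ≡ 1 mod 4, sign kept]
  = -(2/5)    [17 ≡ 2 mod 5]
  = (1/5)    [5 ≡ 5 mod 8 ⇒ (2/5) = -1]
  = 1    [(1/5) = 1]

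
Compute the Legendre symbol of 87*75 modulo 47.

-1

By multiplicativity, (87·75/47) = (87/47)·(75/47).
First factor (87/47):
Reduce the numerator: 87 ≡ 40 (mod 47), so (87/47) = (40/47).
Factor out 2: 40 = 2^3·5. Since 47 ≡ 7 (mod 8), (2/47) = +1, and (2/47)^3 = +1. Now have (5/47).
5 ≡ 1 (mod 4), so quadratic reciprocity gives (5/47) = (47/5). Reduce: 47 ≡ 2 (mod 5). Now have (2/5).
Factor out 2: 2 = 2. Since 5 ≡ 5 (mod 8), (2/5) = -1. Now have -(1/5).
(1/5) = 1. Collecting the sign factors: -1.
Second factor (75/47):
Reduce the numerator: 75 ≡ 28 (mod 47), so (75/47) = (28/47).
Factor out 2: 28 = 2^2·7. Since 47 ≡ 7 (mod 8), (2/47) = +1, and (2/47)^2 = +1. Now have (7/47).
Both 7 ≡ 3 and 47 ≡ 3 (mod 4), so reciprocity gives (7/47) = -(47/7). Reduce: 47 ≡ 5 (mod 7). Now have -(5/7).
5 ≡ 1 (mod 4), so quadratic reciprocity gives (5/7) = (7/5). Reduce: 7 ≡ 2 (mod 5). Now have -(2/5).
Factor out 2: 2 = 2. Since 5 ≡ 5 (mod 8), (2/5) = -1. Now have (1/5).
(1/5) = 1. Collecting the sign factors: 1.
Product: (-1)·(1) = -1.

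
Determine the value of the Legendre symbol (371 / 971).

1

(371 / 971)
  = -(971 / 371)    [QR: both ≡ 3 mod 4, sign flips]
  = -(229 / 371)    [971 ≡ 229 mod 371]
  = -(371 / 229)    [QR: 229 ≡ 1 mod 4, sign kept]
  = -(142 / 229)    [371 ≡ 142 mod 229]
  = (71 / 229)    [229 ≡ 5 mod 8 ⇒ (2 / 229) = -1]
  = (229 / 71)    [QR: 229 ≡ 1 mod 4, sign kept]
  = (16 / 71)    [229 ≡ 16 mod 71]
  = (1 / 71)    [71 ≡ 7 mod 8 ⇒ (2 / 71)^4 = +1]
  = 1    [(1 / 71) = 1]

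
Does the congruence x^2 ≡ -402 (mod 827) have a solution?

(-402/827)
  = (425/827)    [-402 ≡ 425 mod 827]
  = (827/425)    [QR: 425 ≡ 1 mod 4, sign kept]
  = (402/425)    [827 ≡ 402 mod 425]
  = (201/425)    [425 ≡ 1 mod 8 ⇒ (2/425) = +1]
  = (425/201)    [QR: 201 ≡ 1 mod 4, sign kept]
  = (23/201)    [425 ≡ 23 mod 201]
  = (201/23)    [QR: 201 ≡ 1 mod 4, sign kept]
  = (17/23)    [201 ≡ 17 mod 23]
  = (23/17)    [QR: 17 ≡ 1 mod 4, sign kept]
  = (6/17)    [23 ≡ 6 mod 17]
  = (3/17)    [17 ≡ 1 mod 8 ⇒ (2/17) = +1]
  = (17/3)    [QR: 17 ≡ 1 mod 4, sign kept]
  = (2/3)    [17 ≡ 2 mod 3]
  = -(1/3)    [3 ≡ 3 mod 8 ⇒ (2/3) = -1]
  = -1    [(1/3) = 1]
The Legendre symbol is -1, so x^2 ≡ -402 (mod 827) has no solution.

no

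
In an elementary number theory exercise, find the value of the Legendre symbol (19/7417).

(19/7417)
  = (7417/19)    [QR: 7417 ≡ 1 mod 4, sign kept]
  = (7/19)    [7417 ≡ 7 mod 19]
  = -(19/7)    [QR: both ≡ 3 mod 4, sign flips]
  = -(5/7)    [19 ≡ 5 mod 7]
  = -(7/5)    [QR: 5 ≡ 1 mod 4, sign kept]
  = -(2/5)    [7 ≡ 2 mod 5]
  = (1/5)    [5 ≡ 5 mod 8 ⇒ (2/5) = -1]
  = 1    [(1/5) = 1]

1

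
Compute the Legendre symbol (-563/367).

Reduce the numerator: -563 ≡ 171 (mod 367), so (-563/367) = (171/367).
Both 171 ≡ 3 and 367 ≡ 3 (mod 4), so reciprocity gives (171/367) = -(367/171). Reduce: 367 ≡ 25 (mod 171). Now have -(25/171).
25 ≡ 1 (mod 4), so quadratic reciprocity gives (25/171) = (171/25). Reduce: 171 ≡ 21 (mod 25). Now have -(21/25).
21 ≡ 1 (mod 4), so quadratic reciprocity gives (21/25) = (25/21). Reduce: 25 ≡ 4 (mod 21). Now have -(4/21).
Factor out 2: 4 = 2^2. Since 21 ≡ 5 (mod 8), (2/21) = -1, and (2/21)^2 = +1. Now have -(1/21).
(1/21) = 1. Collecting the sign factors: -1.

-1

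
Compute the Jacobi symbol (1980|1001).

0

(1980|1001)
  = (979|1001)    [1980 ≡ 979 mod 1001]
  = (1001|979)    [QR: 1001 ≡ 1 mod 4, sign kept]
  = (22|979)    [1001 ≡ 22 mod 979]
  = -(11|979)    [979 ≡ 3 mod 8 ⇒ (2|979) = -1]
  = (979|11)    [QR: both ≡ 3 mod 4, sign flips]
  = (0|11)    [979 ≡ 0 mod 11]
  = 0    [numerator 0, gcd > 1]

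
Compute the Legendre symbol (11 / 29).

29 ≡ 1 (mod 4), so quadratic reciprocity gives (11 / 29) = (29 / 11). Reduce: 29 ≡ 7 (mod 11). Now have (7 / 11).
Both 7 ≡ 3 and 11 ≡ 3 (mod 4), so reciprocity gives (7 / 11) = -(11 / 7). Reduce: 11 ≡ 4 (mod 7). Now have -(4 / 7).
Factor out 2: 4 = 2^2. Since 7 ≡ 7 (mod 8), (2 / 7) = +1, and (2 / 7)^2 = +1. Now have -(1 / 7).
(1 / 7) = 1. Collecting the sign factors: -1.

-1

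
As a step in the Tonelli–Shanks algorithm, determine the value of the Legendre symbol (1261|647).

Reduce the numerator: 1261 ≡ 614 (mod 647), so (1261|647) = (614|647).
Factor out 2: 614 = 2·307. Since 647 ≡ 7 (mod 8), (2|647) = +1. Now have (307|647).
Both 307 ≡ 3 and 647 ≡ 3 (mod 4), so reciprocity gives (307|647) = -(647|307). Reduce: 647 ≡ 33 (mod 307). Now have -(33|307).
33 ≡ 1 (mod 4), so quadratic reciprocity gives (33|307) = (307|33). Reduce: 307 ≡ 10 (mod 33). Now have -(10|33).
Factor out 2: 10 = 2·5. Since 33 ≡ 1 (mod 8), (2|33) = +1. Now have -(5|33).
5 ≡ 1 (mod 4), so quadratic reciprocity gives (5|33) = (33|5). Reduce: 33 ≡ 3 (mod 5). Now have -(3|5).
5 ≡ 1 (mod 4), so quadratic reciprocity gives (3|5) = (5|3). Reduce: 5 ≡ 2 (mod 3). Now have -(2|3).
Factor out 2: 2 = 2. Since 3 ≡ 3 (mod 8), (2|3) = -1. Now have (1|3).
(1|3) = 1. Collecting the sign factors: 1.

1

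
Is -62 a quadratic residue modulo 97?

(-62/97)
  = (35/97)    [-62 ≡ 35 mod 97]
  = (97/35)    [QR: 97 ≡ 1 mod 4, sign kept]
  = (27/35)    [97 ≡ 27 mod 35]
  = -(35/27)    [QR: both ≡ 3 mod 4, sign flips]
  = -(8/27)    [35 ≡ 8 mod 27]
  = (1/27)    [27 ≡ 3 mod 8 ⇒ (2/27)^3 = -1]
  = 1    [(1/27) = 1]
The Legendre symbol is 1, so x^2 ≡ -62 (mod 97) has solution.

yes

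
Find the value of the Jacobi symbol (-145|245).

Pull out -1: (-145|245) = (-1|245)·(145|245). Since 245 ≡ 1 (mod 4), (-1|245) = +1. Now have (145|245).
145 ≡ 1 (mod 4), so quadratic reciprocity gives (145|245) = (245|145). Reduce: 245 ≡ 100 (mod 145). Now have (100|145).
Factor out 2: 100 = 2^2·25. Since 145 ≡ 1 (mod 8), (2|145) = +1, and (2|145)^2 = +1. Now have (25|145).
25 ≡ 1 (mod 4), so quadratic reciprocity gives (25|145) = (145|25). Reduce: 145 ≡ 20 (mod 25). Now have (20|25).
Factor out 2: 20 = 2^2·5. Since 25 ≡ 1 (mod 8), (2|25) = +1, and (2|25)^2 = +1. Now have (5|25).
5 ≡ 1 (mod 4), so quadratic reciprocity gives (5|25) = (25|5). Reduce: 25 ≡ 0 (mod 5). Now have (0|5).
The numerator is now 0 with denominator 5 > 1: the symbol is 0.

0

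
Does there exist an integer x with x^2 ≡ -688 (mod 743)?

Reduce the numerator: -688 ≡ 55 (mod 743), so (-688/743) = (55/743).
Both 55 ≡ 3 and 743 ≡ 3 (mod 4), so reciprocity gives (55/743) = -(743/55). Reduce: 743 ≡ 28 (mod 55). Now have -(28/55).
Factor out 2: 28 = 2^2·7. Since 55 ≡ 7 (mod 8), (2/55) = +1, and (2/55)^2 = +1. Now have -(7/55).
Both 7 ≡ 3 and 55 ≡ 3 (mod 4), so reciprocity gives (7/55) = -(55/7). Reduce: 55 ≡ 6 (mod 7). Now have (6/7).
Factor out 2: 6 = 2·3. Since 7 ≡ 7 (mod 8), (2/7) = +1. Now have (3/7).
Both 3 ≡ 3 and 7 ≡ 3 (mod 4), so reciprocity gives (3/7) = -(7/3). Reduce: 7 ≡ 1 (mod 3). Now have -(1/3).
(1/3) = 1. Collecting the sign factors: -1.
(-688/743) = -1, and 743 is prime, so -688 is not a quadratic residue mod 743.

no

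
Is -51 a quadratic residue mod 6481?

yes

Reduce the numerator: -51 ≡ 6430 (mod 6481), so (-51|6481) = (6430|6481).
Factor out 2: 6430 = 2·3215. Since 6481 ≡ 1 (mod 8), (2|6481) = +1. Now have (3215|6481).
6481 ≡ 1 (mod 4), so quadratic reciprocity gives (3215|6481) = (6481|3215). Reduce: 6481 ≡ 51 (mod 3215). Now have (51|3215).
Both 51 ≡ 3 and 3215 ≡ 3 (mod 4), so reciprocity gives (51|3215) = -(3215|51). Reduce: 3215 ≡ 2 (mod 51). Now have -(2|51).
Factor out 2: 2 = 2. Since 51 ≡ 3 (mod 8), (2|51) = -1. Now have (1|51).
(1|51) = 1. Collecting the sign factors: 1.
The Legendre symbol is 1, so x^2 ≡ -51 (mod 6481) has solution.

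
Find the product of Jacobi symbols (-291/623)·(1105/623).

1

By multiplicativity, (-291·1105/623) = (-291/623)·(1105/623).
First factor (-291/623):
Pull out -1: (-291/623) = (-1/623)·(291/623). Since 623 ≡ 3 (mod 4), (-1/623) = -1. Now have -(291/623).
Both 291 ≡ 3 and 623 ≡ 3 (mod 4), so reciprocity gives (291/623) = -(623/291). Reduce: 623 ≡ 41 (mod 291). Now have (41/291).
41 ≡ 1 (mod 4), so quadratic reciprocity gives (41/291) = (291/41). Reduce: 291 ≡ 4 (mod 41). Now have (4/41).
Factor out 2: 4 = 2^2. Since 41 ≡ 1 (mod 8), (2/41) = +1, and (2/41)^2 = +1. Now have (1/41).
(1/41) = 1. Collecting the sign factors: 1.
Second factor (1105/623):
Reduce the numerator: 1105 ≡ 482 (mod 623), so (1105/623) = (482/623).
Factor out 2: 482 = 2·241. Since 623 ≡ 7 (mod 8), (2/623) = +1. Now have (241/623).
241 ≡ 1 (mod 4), so quadratic reciprocity gives (241/623) = (623/241). Reduce: 623 ≡ 141 (mod 241). Now have (141/241).
141 ≡ 1 (mod 4), so quadratic reciprocity gives (141/241) = (241/141). Reduce: 241 ≡ 100 (mod 141). Now have (100/141).
Factor out 2: 100 = 2^2·25. Since 141 ≡ 5 (mod 8), (2/141) = -1, and (2/141)^2 = +1. Now have (25/141).
25 ≡ 1 (mod 4), so quadratic reciprocity gives (25/141) = (141/25). Reduce: 141 ≡ 16 (mod 25). Now have (16/25).
Factor out 2: 16 = 2^4. Since 25 ≡ 1 (mod 8), (2/25) = +1, and (2/25)^4 = +1. Now have (1/25).
(1/25) = 1. Collecting the sign factors: 1.
Product: (1)·(1) = 1.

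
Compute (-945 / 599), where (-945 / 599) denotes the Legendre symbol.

(-945 / 599)
  = (253 / 599)    [-945 ≡ 253 mod 599]
  = (599 / 253)    [QR: 253 ≡ 1 mod 4, sign kept]
  = (93 / 253)    [599 ≡ 93 mod 253]
  = (253 / 93)    [QR: 93 ≡ 1 mod 4, sign kept]
  = (67 / 93)    [253 ≡ 67 mod 93]
  = (93 / 67)    [QR: 93 ≡ 1 mod 4, sign kept]
  = (26 / 67)    [93 ≡ 26 mod 67]
  = -(13 / 67)    [67 ≡ 3 mod 8 ⇒ (2 / 67) = -1]
  = -(67 / 13)    [QR: 13 ≡ 1 mod 4, sign kept]
  = -(2 / 13)    [67 ≡ 2 mod 13]
  = (1 / 13)    [13 ≡ 5 mod 8 ⇒ (2 / 13) = -1]
  = 1    [(1 / 13) = 1]

1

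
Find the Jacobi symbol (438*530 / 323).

By multiplicativity, (438·530 / 323) = (438 / 323)·(530 / 323).
First factor (438 / 323):
(438 / 323)
  = (115 / 323)    [438 ≡ 115 mod 323]
  = -(323 / 115)    [QR: both ≡ 3 mod 4, sign flips]
  = -(93 / 115)    [323 ≡ 93 mod 115]
  = -(115 / 93)    [QR: 93 ≡ 1 mod 4, sign kept]
  = -(22 / 93)    [115 ≡ 22 mod 93]
  = (11 / 93)    [93 ≡ 5 mod 8 ⇒ (2 / 93) = -1]
  = (93 / 11)    [QR: 93 ≡ 1 mod 4, sign kept]
  = (5 / 11)    [93 ≡ 5 mod 11]
  = (11 / 5)    [QR: 5 ≡ 1 mod 4, sign kept]
  = (1 / 5)    [11 ≡ 1 mod 5]
  = 1    [(1 / 5) = 1]
Second factor (530 / 323):
(530 / 323)
  = (207 / 323)    [530 ≡ 207 mod 323]
  = -(323 / 207)    [QR: both ≡ 3 mod 4, sign flips]
  = -(116 / 207)    [323 ≡ 116 mod 207]
  = -(29 / 207)    [207 ≡ 7 mod 8 ⇒ (2 / 207)^2 = +1]
  = -(207 / 29)    [QR: 29 ≡ 1 mod 4, sign kept]
  = -(4 / 29)    [207 ≡ 4 mod 29]
  = -(1 / 29)    [29 ≡ 5 mod 8 ⇒ (2 / 29)^2 = +1]
  = -1    [(1 / 29) = 1]
Product: (1)·(-1) = -1.

-1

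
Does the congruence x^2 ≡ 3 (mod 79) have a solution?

no

(3/79)
  = -(79/3)    [QR: both ≡ 3 mod 4, sign flips]
  = -(1/3)    [79 ≡ 1 mod 3]
  = -1    [(1/3) = 1]
(3/79) = -1, and 79 is prime, so 3 is not a quadratic residue mod 79.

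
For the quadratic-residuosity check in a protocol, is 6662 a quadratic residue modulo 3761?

no

Reduce the numerator: 6662 ≡ 2901 (mod 3761), so (6662/3761) = (2901/3761).
2901 ≡ 1 (mod 4), so quadratic reciprocity gives (2901/3761) = (3761/2901). Reduce: 3761 ≡ 860 (mod 2901). Now have (860/2901).
Factor out 2: 860 = 2^2·215. Since 2901 ≡ 5 (mod 8), (2/2901) = -1, and (2/2901)^2 = +1. Now have (215/2901).
2901 ≡ 1 (mod 4), so quadratic reciprocity gives (215/2901) = (2901/215). Reduce: 2901 ≡ 106 (mod 215). Now have (106/215).
Factor out 2: 106 = 2·53. Since 215 ≡ 7 (mod 8), (2/215) = +1. Now have (53/215).
53 ≡ 1 (mod 4), so quadratic reciprocity gives (53/215) = (215/53). Reduce: 215 ≡ 3 (mod 53). Now have (3/53).
53 ≡ 1 (mod 4), so quadratic reciprocity gives (3/53) = (53/3). Reduce: 53 ≡ 2 (mod 3). Now have (2/3).
Factor out 2: 2 = 2. Since 3 ≡ 3 (mod 8), (2/3) = -1. Now have -(1/3).
(1/3) = 1. Collecting the sign factors: -1.
The Legendre symbol is -1, so x^2 ≡ 6662 (mod 3761) has no solution.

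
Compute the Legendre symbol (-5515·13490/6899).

By multiplicativity, (-5515·13490/6899) = (-5515/6899)·(13490/6899).
First factor (-5515/6899):
Pull out -1: (-5515/6899) = (-1/6899)·(5515/6899). Since 6899 ≡ 3 (mod 4), (-1/6899) = -1. Now have -(5515/6899).
Both 5515 ≡ 3 and 6899 ≡ 3 (mod 4), so reciprocity gives (5515/6899) = -(6899/5515). Reduce: 6899 ≡ 1384 (mod 5515). Now have (1384/5515).
Factor out 2: 1384 = 2^3·173. Since 5515 ≡ 3 (mod 8), (2/5515) = -1, and (2/5515)^3 = -1. Now have -(173/5515).
173 ≡ 1 (mod 4), so quadratic reciprocity gives (173/5515) = (5515/173). Reduce: 5515 ≡ 152 (mod 173). Now have -(152/173).
Factor out 2: 152 = 2^3·19. Since 173 ≡ 5 (mod 8), (2/173) = -1, and (2/173)^3 = -1. Now have (19/173).
173 ≡ 1 (mod 4), so quadratic reciprocity gives (19/173) = (173/19). Reduce: 173 ≡ 2 (mod 19). Now have (2/19).
Factor out 2: 2 = 2. Since 19 ≡ 3 (mod 8), (2/19) = -1. Now have -(1/19).
(1/19) = 1. Collecting the sign factors: -1.
Second factor (13490/6899):
Reduce the numerator: 13490 ≡ 6591 (mod 6899), so (13490/6899) = (6591/6899).
Both 6591 ≡ 3 and 6899 ≡ 3 (mod 4), so reciprocity gives (6591/6899) = -(6899/6591). Reduce: 6899 ≡ 308 (mod 6591). Now have -(308/6591).
Factor out 2: 308 = 2^2·77. Since 6591 ≡ 7 (mod 8), (2/6591) = +1, and (2/6591)^2 = +1. Now have -(77/6591).
77 ≡ 1 (mod 4), so quadratic reciprocity gives (77/6591) = (6591/77). Reduce: 6591 ≡ 46 (mod 77). Now have -(46/77).
Factor out 2: 46 = 2·23. Since 77 ≡ 5 (mod 8), (2/77) = -1. Now have (23/77).
77 ≡ 1 (mod 4), so quadratic reciprocity gives (23/77) = (77/23). Reduce: 77 ≡ 8 (mod 23). Now have (8/23).
Factor out 2: 8 = 2^3. Since 23 ≡ 7 (mod 8), (2/23) = +1, and (2/23)^3 = +1. Now have (1/23).
(1/23) = 1. Collecting the sign factors: 1.
Product: (-1)·(1) = -1.

-1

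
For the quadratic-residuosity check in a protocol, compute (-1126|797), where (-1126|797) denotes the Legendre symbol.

Reduce the numerator: -1126 ≡ 468 (mod 797), so (-1126|797) = (468|797).
Factor out 2: 468 = 2^2·117. Since 797 ≡ 5 (mod 8), (2|797) = -1, and (2|797)^2 = +1. Now have (117|797).
117 ≡ 1 (mod 4), so quadratic reciprocity gives (117|797) = (797|117). Reduce: 797 ≡ 95 (mod 117). Now have (95|117).
117 ≡ 1 (mod 4), so quadratic reciprocity gives (95|117) = (117|95). Reduce: 117 ≡ 22 (mod 95). Now have (22|95).
Factor out 2: 22 = 2·11. Since 95 ≡ 7 (mod 8), (2|95) = +1. Now have (11|95).
Both 11 ≡ 3 and 95 ≡ 3 (mod 4), so reciprocity gives (11|95) = -(95|11). Reduce: 95 ≡ 7 (mod 11). Now have -(7|11).
Both 7 ≡ 3 and 11 ≡ 3 (mod 4), so reciprocity gives (7|11) = -(11|7). Reduce: 11 ≡ 4 (mod 7). Now have (4|7).
Factor out 2: 4 = 2^2. Since 7 ≡ 7 (mod 8), (2|7) = +1, and (2|7)^2 = +1. Now have (1|7).
(1|7) = 1. Collecting the sign factors: 1.

1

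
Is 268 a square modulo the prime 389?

Factor out 2: 268 = 2^2·67. Since 389 ≡ 5 (mod 8), (2/389) = -1, and (2/389)^2 = +1. Now have (67/389).
389 ≡ 1 (mod 4), so quadratic reciprocity gives (67/389) = (389/67). Reduce: 389 ≡ 54 (mod 67). Now have (54/67).
Factor out 2: 54 = 2·27. Since 67 ≡ 3 (mod 8), (2/67) = -1. Now have -(27/67).
Both 27 ≡ 3 and 67 ≡ 3 (mod 4), so reciprocity gives (27/67) = -(67/27). Reduce: 67 ≡ 13 (mod 27). Now have (13/27).
13 ≡ 1 (mod 4), so quadratic reciprocity gives (13/27) = (27/13). Reduce: 27 ≡ 1 (mod 13). Now have (1/13).
(1/13) = 1. Collecting the sign factors: 1.
The Legendre symbol is 1, so x^2 ≡ 268 (mod 389) has solution.

yes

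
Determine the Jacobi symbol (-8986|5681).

Reduce the numerator: -8986 ≡ 2376 (mod 5681), so (-8986|5681) = (2376|5681).
Factor out 2: 2376 = 2^3·297. Since 5681 ≡ 1 (mod 8), (2|5681) = +1, and (2|5681)^3 = +1. Now have (297|5681).
297 ≡ 1 (mod 4), so quadratic reciprocity gives (297|5681) = (5681|297). Reduce: 5681 ≡ 38 (mod 297). Now have (38|297).
Factor out 2: 38 = 2·19. Since 297 ≡ 1 (mod 8), (2|297) = +1. Now have (19|297).
297 ≡ 1 (mod 4), so quadratic reciprocity gives (19|297) = (297|19). Reduce: 297 ≡ 12 (mod 19). Now have (12|19).
Factor out 2: 12 = 2^2·3. Since 19 ≡ 3 (mod 8), (2|19) = -1, and (2|19)^2 = +1. Now have (3|19).
Both 3 ≡ 3 and 19 ≡ 3 (mod 4), so reciprocity gives (3|19) = -(19|3). Reduce: 19 ≡ 1 (mod 3). Now have -(1|3).
(1|3) = 1. Collecting the sign factors: -1.

-1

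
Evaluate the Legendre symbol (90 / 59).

-1

(90 / 59)
  = (31 / 59)    [90 ≡ 31 mod 59]
  = -(59 / 31)    [QR: both ≡ 3 mod 4, sign flips]
  = -(28 / 31)    [59 ≡ 28 mod 31]
  = -(7 / 31)    [31 ≡ 7 mod 8 ⇒ (2 / 31)^2 = +1]
  = (31 / 7)    [QR: both ≡ 3 mod 4, sign flips]
  = (3 / 7)    [31 ≡ 3 mod 7]
  = -(7 / 3)    [QR: both ≡ 3 mod 4, sign flips]
  = -(1 / 3)    [7 ≡ 1 mod 3]
  = -1    [(1 / 3) = 1]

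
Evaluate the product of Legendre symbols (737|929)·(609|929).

-1

By multiplicativity, (737·609|929) = (737|929)·(609|929).
First factor (737|929):
737 ≡ 1 (mod 4), so quadratic reciprocity gives (737|929) = (929|737). Reduce: 929 ≡ 192 (mod 737). Now have (192|737).
Factor out 2: 192 = 2^6·3. Since 737 ≡ 1 (mod 8), (2|737) = +1, and (2|737)^6 = +1. Now have (3|737).
737 ≡ 1 (mod 4), so quadratic reciprocity gives (3|737) = (737|3). Reduce: 737 ≡ 2 (mod 3). Now have (2|3).
Factor out 2: 2 = 2. Since 3 ≡ 3 (mod 8), (2|3) = -1. Now have -(1|3).
(1|3) = 1. Collecting the sign factors: -1.
Second factor (609|929):
609 ≡ 1 (mod 4), so quadratic reciprocity gives (609|929) = (929|609). Reduce: 929 ≡ 320 (mod 609). Now have (320|609).
Factor out 2: 320 = 2^6·5. Since 609 ≡ 1 (mod 8), (2|609) = +1, and (2|609)^6 = +1. Now have (5|609).
5 ≡ 1 (mod 4), so quadratic reciprocity gives (5|609) = (609|5). Reduce: 609 ≡ 4 (mod 5). Now have (4|5).
Factor out 2: 4 = 2^2. Since 5 ≡ 5 (mod 8), (2|5) = -1, and (2|5)^2 = +1. Now have (1|5).
(1|5) = 1. Collecting the sign factors: 1.
Product: (-1)·(1) = -1.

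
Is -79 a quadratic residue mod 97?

Reduce the numerator: -79 ≡ 18 (mod 97), so (-79/97) = (18/97).
Factor out 2: 18 = 2·9. Since 97 ≡ 1 (mod 8), (2/97) = +1. Now have (9/97).
9 ≡ 1 (mod 4), so quadratic reciprocity gives (9/97) = (97/9). Reduce: 97 ≡ 7 (mod 9). Now have (7/9).
9 ≡ 1 (mod 4), so quadratic reciprocity gives (7/9) = (9/7). Reduce: 9 ≡ 2 (mod 7). Now have (2/7).
Factor out 2: 2 = 2. Since 7 ≡ 7 (mod 8), (2/7) = +1. Now have (1/7).
(1/7) = 1. Collecting the sign factors: 1.
The Legendre symbol is 1, so x^2 ≡ -79 (mod 97) has solution.

yes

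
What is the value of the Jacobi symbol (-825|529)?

1

Reduce the numerator: -825 ≡ 233 (mod 529), so (-825|529) = (233|529).
233 ≡ 1 (mod 4), so quadratic reciprocity gives (233|529) = (529|233). Reduce: 529 ≡ 63 (mod 233). Now have (63|233).
233 ≡ 1 (mod 4), so quadratic reciprocity gives (63|233) = (233|63). Reduce: 233 ≡ 44 (mod 63). Now have (44|63).
Factor out 2: 44 = 2^2·11. Since 63 ≡ 7 (mod 8), (2|63) = +1, and (2|63)^2 = +1. Now have (11|63).
Both 11 ≡ 3 and 63 ≡ 3 (mod 4), so reciprocity gives (11|63) = -(63|11). Reduce: 63 ≡ 8 (mod 11). Now have -(8|11).
Factor out 2: 8 = 2^3. Since 11 ≡ 3 (mod 8), (2|11) = -1, and (2|11)^3 = -1. Now have (1|11).
(1|11) = 1. Collecting the sign factors: 1.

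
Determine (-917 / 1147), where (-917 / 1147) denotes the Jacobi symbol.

(-917 / 1147)
  = (230 / 1147)    [-917 ≡ 230 mod 1147]
  = -(115 / 1147)    [1147 ≡ 3 mod 8 ⇒ (2 / 1147) = -1]
  = (1147 / 115)    [QR: both ≡ 3 mod 4, sign flips]
  = (112 / 115)    [1147 ≡ 112 mod 115]
  = (7 / 115)    [115 ≡ 3 mod 8 ⇒ (2 / 115)^4 = +1]
  = -(115 / 7)    [QR: both ≡ 3 mod 4, sign flips]
  = -(3 / 7)    [115 ≡ 3 mod 7]
  = (7 / 3)    [QR: both ≡ 3 mod 4, sign flips]
  = (1 / 3)    [7 ≡ 1 mod 3]
  = 1    [(1 / 3) = 1]

1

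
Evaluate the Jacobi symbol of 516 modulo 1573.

Factor out 2: 516 = 2^2·129. Since 1573 ≡ 5 (mod 8), (2 / 1573) = -1, and (2 / 1573)^2 = +1. Now have (129 / 1573).
129 ≡ 1 (mod 4), so quadratic reciprocity gives (129 / 1573) = (1573 / 129). Reduce: 1573 ≡ 25 (mod 129). Now have (25 / 129).
25 ≡ 1 (mod 4), so quadratic reciprocity gives (25 / 129) = (129 / 25). Reduce: 129 ≡ 4 (mod 25). Now have (4 / 25).
Factor out 2: 4 = 2^2. Since 25 ≡ 1 (mod 8), (2 / 25) = +1, and (2 / 25)^2 = +1. Now have (1 / 25).
(1 / 25) = 1. Collecting the sign factors: 1.

1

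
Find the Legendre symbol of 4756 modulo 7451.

1

Factor out 2: 4756 = 2^2·1189. Since 7451 ≡ 3 (mod 8), (2 / 7451) = -1, and (2 / 7451)^2 = +1. Now have (1189 / 7451).
1189 ≡ 1 (mod 4), so quadratic reciprocity gives (1189 / 7451) = (7451 / 1189). Reduce: 7451 ≡ 317 (mod 1189). Now have (317 / 1189).
317 ≡ 1 (mod 4), so quadratic reciprocity gives (317 / 1189) = (1189 / 317). Reduce: 1189 ≡ 238 (mod 317). Now have (238 / 317).
Factor out 2: 238 = 2·119. Since 317 ≡ 5 (mod 8), (2 / 317) = -1. Now have -(119 / 317).
317 ≡ 1 (mod 4), so quadratic reciprocity gives (119 / 317) = (317 / 119). Reduce: 317 ≡ 79 (mod 119). Now have -(79 / 119).
Both 79 ≡ 3 and 119 ≡ 3 (mod 4), so reciprocity gives (79 / 119) = -(119 / 79). Reduce: 119 ≡ 40 (mod 79). Now have (40 / 79).
Factor out 2: 40 = 2^3·5. Since 79 ≡ 7 (mod 8), (2 / 79) = +1, and (2 / 79)^3 = +1. Now have (5 / 79).
5 ≡ 1 (mod 4), so quadratic reciprocity gives (5 / 79) = (79 / 5). Reduce: 79 ≡ 4 (mod 5). Now have (4 / 5).
Factor out 2: 4 = 2^2. Since 5 ≡ 5 (mod 8), (2 / 5) = -1, and (2 / 5)^2 = +1. Now have (1 / 5).
(1 / 5) = 1. Collecting the sign factors: 1.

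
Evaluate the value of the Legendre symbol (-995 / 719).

(-995 / 719)
  = -(995 / 719)    [719 ≡ 3 mod 4 ⇒ (-1 / 719) = -1]
  = -(276 / 719)    [995 ≡ 276 mod 719]
  = -(69 / 719)    [719 ≡ 7 mod 8 ⇒ (2 / 719)^2 = +1]
  = -(719 / 69)    [QR: 69 ≡ 1 mod 4, sign kept]
  = -(29 / 69)    [719 ≡ 29 mod 69]
  = -(69 / 29)    [QR: 29 ≡ 1 mod 4, sign kept]
  = -(11 / 29)    [69 ≡ 11 mod 29]
  = -(29 / 11)    [QR: 29 ≡ 1 mod 4, sign kept]
  = -(7 / 11)    [29 ≡ 7 mod 11]
  = (11 / 7)    [QR: both ≡ 3 mod 4, sign flips]
  = (4 / 7)    [11 ≡ 4 mod 7]
  = (1 / 7)    [7 ≡ 7 mod 8 ⇒ (2 / 7)^2 = +1]
  = 1    [(1 / 7) = 1]

1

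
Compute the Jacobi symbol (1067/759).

Reduce the numerator: 1067 ≡ 308 (mod 759), so (1067/759) = (308/759).
Factor out 2: 308 = 2^2·77. Since 759 ≡ 7 (mod 8), (2/759) = +1, and (2/759)^2 = +1. Now have (77/759).
77 ≡ 1 (mod 4), so quadratic reciprocity gives (77/759) = (759/77). Reduce: 759 ≡ 66 (mod 77). Now have (66/77).
Factor out 2: 66 = 2·33. Since 77 ≡ 5 (mod 8), (2/77) = -1. Now have -(33/77).
33 ≡ 1 (mod 4), so quadratic reciprocity gives (33/77) = (77/33). Reduce: 77 ≡ 11 (mod 33). Now have -(11/33).
33 ≡ 1 (mod 4), so quadratic reciprocity gives (11/33) = (33/11). Reduce: 33 ≡ 0 (mod 11). Now have -(0/11).
The numerator is now 0 with denominator 11 > 1: the symbol is 0.

0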